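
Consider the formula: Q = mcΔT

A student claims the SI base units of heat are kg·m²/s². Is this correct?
Units of each symbol in Q = mcΔT:
  m (mass): kg
  c (specific heat capacity, in J/(kg·K)): m²/(s²·K)
  ΔT (temperature change): K

Multiplying the contributions: [kg] · [m²/(s²·K)] · [K]
Adding exponents of each base unit: kg: 1, m: 2, s: -2
SI base units of heat: kg·m²/s²

The claimed units kg·m²/s² match the derived units, so the claim is correct.

Answer: Yes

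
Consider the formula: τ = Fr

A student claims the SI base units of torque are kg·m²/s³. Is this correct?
Units of each symbol in τ = Fr:
  F (force): kg·m/s²
  r (lever arm): m

Multiplying the contributions: [kg·m/s²] · [m]
Adding exponents of each base unit: kg: 1, m: 2, s: -2
SI base units of torque: kg·m²/s²

The claimed units kg·m²/s³ (exponents kg: 1, m: 2, s: -3) do not match the derived units kg·m²/s² (exponents kg: 1, m: 2, s: -2), so the claim is incorrect.

Answer: No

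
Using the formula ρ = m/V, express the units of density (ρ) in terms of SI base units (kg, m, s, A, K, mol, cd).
Units of each symbol in ρ = m/V:
  m (mass): kg
  V (volume): m³  → in the denominator, contributes 1/m³

Multiplying the contributions: [kg] · [1/m³]
Adding exponents of each base unit: kg: 1, m: -3
SI base units of density: kg/m³

Answer: kg/m³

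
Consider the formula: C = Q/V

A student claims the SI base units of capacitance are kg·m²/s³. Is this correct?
Units of each symbol in C = Q/V:
  Q (charge, in coulombs): s·A
  V (voltage, in volts): kg·m²/(s³·A)  → in the denominator, contributes s³·A/(kg·m²)

Multiplying the contributions: [s·A] · [s³·A/(kg·m²)]
Adding exponents of each base unit: kg: -1, m: -2, s: 4, A: 2
SI base units of capacitance: s⁴·A²/(kg·m²)

The claimed units kg·m²/s³ (exponents kg: 1, m: 2, s: -3) do not match the derived units s⁴·A²/(kg·m²) (exponents kg: -1, m: -2, s: 4, A: 2), so the claim is incorrect.

Answer: No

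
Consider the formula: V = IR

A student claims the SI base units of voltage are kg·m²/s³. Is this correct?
Units of each symbol in V = IR:
  I (current): A
  R (resistance, in ohms): kg·m²/(s³·A²)

Multiplying the contributions: [A] · [kg·m²/(s³·A²)]
Adding exponents of each base unit: kg: 1, m: 2, s: -3, A: -1
SI base units of voltage: kg·m²/(s³·A)

The claimed units kg·m²/s³ (exponents kg: 1, m: 2, s: -3) do not match the derived units kg·m²/(s³·A) (exponents kg: 1, m: 2, s: -3, A: -1), so the claim is incorrect.

Answer: No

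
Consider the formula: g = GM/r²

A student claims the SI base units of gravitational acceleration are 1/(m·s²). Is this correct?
Units of each symbol in g = GM/r²:
  G (gravitational constant): m³/(kg·s²)
  M (mass): kg
  r (distance): m  → to the power 2 in the denominator, contributes 1/m²

Multiplying the contributions: [m³/(kg·s²)] · [kg] · [1/m²]
Adding exponents of each base unit: m: 1, s: -2
SI base units of gravitational acceleration: m/s²

The claimed units 1/(m·s²) (exponents m: -1, s: -2) do not match the derived units m/s² (exponents m: 1, s: -2), so the claim is incorrect.

Answer: No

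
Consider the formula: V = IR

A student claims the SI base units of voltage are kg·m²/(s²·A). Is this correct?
Units of each symbol in V = IR:
  I (current): A
  R (resistance, in ohms): kg·m²/(s³·A²)

Multiplying the contributions: [A] · [kg·m²/(s³·A²)]
Adding exponents of each base unit: kg: 1, m: 2, s: -3, A: -1
SI base units of voltage: kg·m²/(s³·A)

The claimed units kg·m²/(s²·A) (exponents kg: 1, m: 2, s: -2, A: -1) do not match the derived units kg·m²/(s³·A) (exponents kg: 1, m: 2, s: -3, A: -1), so the claim is incorrect.

Answer: No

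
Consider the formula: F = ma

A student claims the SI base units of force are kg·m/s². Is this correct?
Units of each symbol in F = ma:
  m (mass): kg
  a (acceleration): m/s²

Multiplying the contributions: [kg] · [m/s²]
Adding exponents of each base unit: kg: 1, m: 1, s: -2
SI base units of force: kg·m/s²

The claimed units kg·m/s² match the derived units, so the claim is correct.

Answer: Yes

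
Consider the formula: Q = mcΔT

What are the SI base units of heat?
Units of each symbol in Q = mcΔT:
  m (mass): kg
  c (specific heat capacity, in J/(kg·K)): m²/(s²·K)
  ΔT (temperature change): K

Multiplying the contributions: [kg] · [m²/(s²·K)] · [K]
Adding exponents of each base unit: kg: 1, m: 2, s: -2
SI base units of heat: kg·m²/s²

Answer: kg·m²/s²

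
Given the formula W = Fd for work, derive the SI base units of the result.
Units of each symbol in W = Fd:
  F (force): kg·m/s²
  d (displacement): m

Multiplying the contributions: [kg·m/s²] · [m]
Adding exponents of each base unit: kg: 1, m: 2, s: -2
SI base units of work: kg·m²/s²

Answer: kg·m²/s²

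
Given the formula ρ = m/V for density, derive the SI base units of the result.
Units of each symbol in ρ = m/V:
  m (mass): kg
  V (volume): m³  → in the denominator, contributes 1/m³

Multiplying the contributions: [kg] · [1/m³]
Adding exponents of each base unit: kg: 1, m: -3
SI base units of density: kg/m³

Answer: kg/m³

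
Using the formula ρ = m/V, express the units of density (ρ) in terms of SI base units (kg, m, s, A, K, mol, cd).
Units of each symbol in ρ = m/V:
  m (mass): kg
  V (volume): m³  → in the denominator, contributes 1/m³

Multiplying the contributions: [kg] · [1/m³]
Adding exponents of each base unit: kg: 1, m: -3
SI base units of density: kg/m³

Answer: kg/m³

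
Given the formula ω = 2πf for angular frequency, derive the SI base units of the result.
Units of each symbol in ω = 2πf:
  f (frequency): 1/s
  The factor 2π is dimensionless.

Multiplying the contributions: [1/s]
Adding exponents of each base unit: s: -1
SI base units of angular frequency: 1/s

Answer: 1/s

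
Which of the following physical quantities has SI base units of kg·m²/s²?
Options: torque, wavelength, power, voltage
Checking the SI base units of each option:
  torque (τ = Fr): kg·m²/s²  ✓ matches
  wavelength (λ = v/f): m  ✗
  power (P = W/t): kg·m²/s³  ✗
  voltage (V = IR): kg·m²/(s³·A)  ✗

Only torque has units kg·m²/s².

Answer: torque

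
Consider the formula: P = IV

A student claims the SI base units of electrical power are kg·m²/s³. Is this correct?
Units of each symbol in P = IV:
  I (current): A
  V (voltage, in volts): kg·m²/(s³·A)

Multiplying the contributions: [A] · [kg·m²/(s³·A)]
Adding exponents of each base unit: kg: 1, m: 2, s: -3
SI base units of electrical power: kg·m²/s³

The claimed units kg·m²/s³ match the derived units, so the claim is correct.

Answer: Yes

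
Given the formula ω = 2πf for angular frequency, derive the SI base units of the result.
Units of each symbol in ω = 2πf:
  f (frequency): 1/s
  The factor 2π is dimensionless.

Multiplying the contributions: [1/s]
Adding exponents of each base unit: s: -1
SI base units of angular frequency: 1/s

Answer: 1/s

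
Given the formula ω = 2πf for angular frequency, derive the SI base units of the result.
Units of each symbol in ω = 2πf:
  f (frequency): 1/s
  The factor 2π is dimensionless.

Multiplying the contributions: [1/s]
Adding exponents of each base unit: s: -1
SI base units of angular frequency: 1/s

Answer: 1/s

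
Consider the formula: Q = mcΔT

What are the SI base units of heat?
Units of each symbol in Q = mcΔT:
  m (mass): kg
  c (specific heat capacity, in J/(kg·K)): m²/(s²·K)
  ΔT (temperature change): K

Multiplying the contributions: [kg] · [m²/(s²·K)] · [K]
Adding exponents of each base unit: kg: 1, m: 2, s: -2
SI base units of heat: kg·m²/s²

Answer: kg·m²/s²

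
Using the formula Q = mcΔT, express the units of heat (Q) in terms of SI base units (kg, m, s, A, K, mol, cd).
Units of each symbol in Q = mcΔT:
  m (mass): kg
  c (specific heat capacity, in J/(kg·K)): m²/(s²·K)
  ΔT (temperature change): K

Multiplying the contributions: [kg] · [m²/(s²·K)] · [K]
Adding exponents of each base unit: kg: 1, m: 2, s: -2
SI base units of heat: kg·m²/s²

Answer: kg·m²/s²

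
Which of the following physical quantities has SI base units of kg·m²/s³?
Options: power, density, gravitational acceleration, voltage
Checking the SI base units of each option:
  power (P = W/t): kg·m²/s³  ✓ matches
  density (ρ = m/V): kg/m³  ✗
  gravitational acceleration (g = GM/r²): m/s²  ✗
  voltage (V = IR): kg·m²/(s³·A)  ✗

Only power has units kg·m²/s³.

Answer: power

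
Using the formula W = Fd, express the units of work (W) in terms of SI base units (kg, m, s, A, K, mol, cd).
Units of each symbol in W = Fd:
  F (force): kg·m/s²
  d (displacement): m

Multiplying the contributions: [kg·m/s²] · [m]
Adding exponents of each base unit: kg: 1, m: 2, s: -2
SI base units of work: kg·m²/s²

Answer: kg·m²/s²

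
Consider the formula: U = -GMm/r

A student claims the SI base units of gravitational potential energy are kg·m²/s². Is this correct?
Units of each symbol in U = -GMm/r:
  G (gravitational constant): m³/(kg·s²)
  M (mass): kg
  m (mass): kg
  r (distance): m  → in the denominator, contributes 1/m
  The minus sign does not affect the units.

Multiplying the contributions: [m³/(kg·s²)] · [kg] · [kg] · [1/m]
Adding exponents of each base unit: kg: 1, m: 2, s: -2
SI base units of gravitational potential energy: kg·m²/s²

The claimed units kg·m²/s² match the derived units, so the claim is correct.

Answer: Yes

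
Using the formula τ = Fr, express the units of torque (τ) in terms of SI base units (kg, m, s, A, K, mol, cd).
Units of each symbol in τ = Fr:
  F (force): kg·m/s²
  r (lever arm): m

Multiplying the contributions: [kg·m/s²] · [m]
Adding exponents of each base unit: kg: 1, m: 2, s: -2
SI base units of torque: kg·m²/s²

Answer: kg·m²/s²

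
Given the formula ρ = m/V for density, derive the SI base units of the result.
Units of each symbol in ρ = m/V:
  m (mass): kg
  V (volume): m³  → in the denominator, contributes 1/m³

Multiplying the contributions: [kg] · [1/m³]
Adding exponents of each base unit: kg: 1, m: -3
SI base units of density: kg/m³

Answer: kg/m³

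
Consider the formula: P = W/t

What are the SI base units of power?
Units of each symbol in P = W/t:
  W (work): kg·m²/s²
  t (time): s  → in the denominator, contributes 1/s

Multiplying the contributions: [kg·m²/s²] · [1/s]
Adding exponents of each base unit: kg: 1, m: 2, s: -3
SI base units of power: kg·m²/s³

Answer: kg·m²/s³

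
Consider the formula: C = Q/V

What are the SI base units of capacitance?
Units of each symbol in C = Q/V:
  Q (charge, in coulombs): s·A
  V (voltage, in volts): kg·m²/(s³·A)  → in the denominator, contributes s³·A/(kg·m²)

Multiplying the contributions: [s·A] · [s³·A/(kg·m²)]
Adding exponents of each base unit: kg: -1, m: -2, s: 4, A: 2
SI base units of capacitance: s⁴·A²/(kg·m²)

Answer: s⁴·A²/(kg·m²)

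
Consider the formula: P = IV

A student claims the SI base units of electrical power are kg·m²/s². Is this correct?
Units of each symbol in P = IV:
  I (current): A
  V (voltage, in volts): kg·m²/(s³·A)

Multiplying the contributions: [A] · [kg·m²/(s³·A)]
Adding exponents of each base unit: kg: 1, m: 2, s: -3
SI base units of electrical power: kg·m²/s³

The claimed units kg·m²/s² (exponents kg: 1, m: 2, s: -2) do not match the derived units kg·m²/s³ (exponents kg: 1, m: 2, s: -3), so the claim is incorrect.

Answer: No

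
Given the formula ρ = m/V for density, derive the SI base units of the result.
Units of each symbol in ρ = m/V:
  m (mass): kg
  V (volume): m³  → in the denominator, contributes 1/m³

Multiplying the contributions: [kg] · [1/m³]
Adding exponents of each base unit: kg: 1, m: -3
SI base units of density: kg/m³

Answer: kg/m³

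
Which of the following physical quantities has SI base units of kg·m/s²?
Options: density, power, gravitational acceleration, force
Checking the SI base units of each option:
  density (ρ = m/V): kg/m³  ✗
  power (P = W/t): kg·m²/s³  ✗
  gravitational acceleration (g = GM/r²): m/s²  ✗
  force (F = ma): kg·m/s²  ✓ matches

Only force has units kg·m/s².

Answer: force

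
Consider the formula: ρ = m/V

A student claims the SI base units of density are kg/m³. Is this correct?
Units of each symbol in ρ = m/V:
  m (mass): kg
  V (volume): m³  → in the denominator, contributes 1/m³

Multiplying the contributions: [kg] · [1/m³]
Adding exponents of each base unit: kg: 1, m: -3
SI base units of density: kg/m³

The claimed units kg/m³ match the derived units, so the claim is correct.

Answer: Yes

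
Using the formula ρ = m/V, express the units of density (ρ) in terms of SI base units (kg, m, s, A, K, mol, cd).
Units of each symbol in ρ = m/V:
  m (mass): kg
  V (volume): m³  → in the denominator, contributes 1/m³

Multiplying the contributions: [kg] · [1/m³]
Adding exponents of each base unit: kg: 1, m: -3
SI base units of density: kg/m³

Answer: kg/m³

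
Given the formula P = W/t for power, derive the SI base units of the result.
Units of each symbol in P = W/t:
  W (work): kg·m²/s²
  t (time): s  → in the denominator, contributes 1/s

Multiplying the contributions: [kg·m²/s²] · [1/s]
Adding exponents of each base unit: kg: 1, m: 2, s: -3
SI base units of power: kg·m²/s³

Answer: kg·m²/s³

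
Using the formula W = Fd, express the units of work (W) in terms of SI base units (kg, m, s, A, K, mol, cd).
Units of each symbol in W = Fd:
  F (force): kg·m/s²
  d (displacement): m

Multiplying the contributions: [kg·m/s²] · [m]
Adding exponents of each base unit: kg: 1, m: 2, s: -2
SI base units of work: kg·m²/s²

Answer: kg·m²/s²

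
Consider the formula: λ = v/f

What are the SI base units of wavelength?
Units of each symbol in λ = v/f:
  v (wave speed): m/s
  f (frequency): 1/s  → in the denominator, contributes s

Multiplying the contributions: [m/s] · [s]
Adding exponents of each base unit: m: 1
SI base units of wavelength: m

Answer: m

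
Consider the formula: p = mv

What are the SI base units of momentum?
Units of each symbol in p = mv:
  m (mass): kg
  v (velocity): m/s

Multiplying the contributions: [kg] · [m/s]
Adding exponents of each base unit: kg: 1, m: 1, s: -1
SI base units of momentum: kg·m/s

Answer: kg·m/s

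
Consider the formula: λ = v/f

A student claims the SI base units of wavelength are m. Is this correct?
Units of each symbol in λ = v/f:
  v (wave speed): m/s
  f (frequency): 1/s  → in the denominator, contributes s

Multiplying the contributions: [m/s] · [s]
Adding exponents of each base unit: m: 1
SI base units of wavelength: m

The claimed units m match the derived units, so the claim is correct.

Answer: Yes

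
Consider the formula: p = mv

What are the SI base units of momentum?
Units of each symbol in p = mv:
  m (mass): kg
  v (velocity): m/s

Multiplying the contributions: [kg] · [m/s]
Adding exponents of each base unit: kg: 1, m: 1, s: -1
SI base units of momentum: kg·m/s

Answer: kg·m/s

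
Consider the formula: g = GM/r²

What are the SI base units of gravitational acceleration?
Units of each symbol in g = GM/r²:
  G (gravitational constant): m³/(kg·s²)
  M (mass): kg
  r (distance): m  → to the power 2 in the denominator, contributes 1/m²

Multiplying the contributions: [m³/(kg·s²)] · [kg] · [1/m²]
Adding exponents of each base unit: m: 1, s: -2
SI base units of gravitational acceleration: m/s²

Answer: m/s²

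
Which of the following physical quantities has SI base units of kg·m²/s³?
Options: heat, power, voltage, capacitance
Checking the SI base units of each option:
  heat (Q = mcΔT): kg·m²/s²  ✗
  power (P = W/t): kg·m²/s³  ✓ matches
  voltage (V = IR): kg·m²/(s³·A)  ✗
  capacitance (C = Q/V): s⁴·A²/(kg·m²)  ✗

Only power has units kg·m²/s³.

Answer: power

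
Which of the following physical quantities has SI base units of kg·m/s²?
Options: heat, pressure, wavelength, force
Checking the SI base units of each option:
  heat (Q = mcΔT): kg·m²/s²  ✗
  pressure (P = F/A): kg/(m·s²)  ✗
  wavelength (λ = v/f): m  ✗
  force (F = ma): kg·m/s²  ✓ matches

Only force has units kg·m/s².

Answer: force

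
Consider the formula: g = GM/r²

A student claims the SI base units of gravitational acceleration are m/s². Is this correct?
Units of each symbol in g = GM/r²:
  G (gravitational constant): m³/(kg·s²)
  M (mass): kg
  r (distance): m  → to the power 2 in the denominator, contributes 1/m²

Multiplying the contributions: [m³/(kg·s²)] · [kg] · [1/m²]
Adding exponents of each base unit: m: 1, s: -2
SI base units of gravitational acceleration: m/s²

The claimed units m/s² match the derived units, so the claim is correct.

Answer: Yes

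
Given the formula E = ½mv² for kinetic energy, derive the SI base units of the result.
Units of each symbol in E = ½mv²:
  m (mass): kg
  v (speed): m/s  → to the power 2, contributes m²/s²
  The factor ½ is dimensionless.

Multiplying the contributions: [kg] · [m²/s²]
Adding exponents of each base unit: kg: 1, m: 2, s: -2
SI base units of kinetic energy: kg·m²/s²

Answer: kg·m²/s²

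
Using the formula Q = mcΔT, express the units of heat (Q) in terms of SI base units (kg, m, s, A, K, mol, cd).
Units of each symbol in Q = mcΔT:
  m (mass): kg
  c (specific heat capacity, in J/(kg·K)): m²/(s²·K)
  ΔT (temperature change): K

Multiplying the contributions: [kg] · [m²/(s²·K)] · [K]
Adding exponents of each base unit: kg: 1, m: 2, s: -2
SI base units of heat: kg·m²/s²

Answer: kg·m²/s²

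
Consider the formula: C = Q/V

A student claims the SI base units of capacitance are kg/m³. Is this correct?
Units of each symbol in C = Q/V:
  Q (charge, in coulombs): s·A
  V (voltage, in volts): kg·m²/(s³·A)  → in the denominator, contributes s³·A/(kg·m²)

Multiplying the contributions: [s·A] · [s³·A/(kg·m²)]
Adding exponents of each base unit: kg: -1, m: -2, s: 4, A: 2
SI base units of capacitance: s⁴·A²/(kg·m²)

The claimed units kg/m³ (exponents kg: 1, m: -3) do not match the derived units s⁴·A²/(kg·m²) (exponents kg: -1, m: -2, s: 4, A: 2), so the claim is incorrect.

Answer: No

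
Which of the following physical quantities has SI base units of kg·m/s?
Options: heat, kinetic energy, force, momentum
Checking the SI base units of each option:
  heat (Q = mcΔT): kg·m²/s²  ✗
  kinetic energy (E = ½mv²): kg·m²/s²  ✗
  force (F = ma): kg·m/s²  ✗
  momentum (p = mv): kg·m/s  ✓ matches

Only momentum has units kg·m/s.

Answer: momentum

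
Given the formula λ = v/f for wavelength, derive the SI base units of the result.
Units of each symbol in λ = v/f:
  v (wave speed): m/s
  f (frequency): 1/s  → in the denominator, contributes s

Multiplying the contributions: [m/s] · [s]
Adding exponents of each base unit: m: 1
SI base units of wavelength: m

Answer: m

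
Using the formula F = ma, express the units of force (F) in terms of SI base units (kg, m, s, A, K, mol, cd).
Units of each symbol in F = ma:
  m (mass): kg
  a (acceleration): m/s²

Multiplying the contributions: [kg] · [m/s²]
Adding exponents of each base unit: kg: 1, m: 1, s: -2
SI base units of force: kg·m/s²

Answer: kg·m/s²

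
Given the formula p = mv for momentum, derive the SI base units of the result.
Units of each symbol in p = mv:
  m (mass): kg
  v (velocity): m/s

Multiplying the contributions: [kg] · [m/s]
Adding exponents of each base unit: kg: 1, m: 1, s: -1
SI base units of momentum: kg·m/s

Answer: kg·m/s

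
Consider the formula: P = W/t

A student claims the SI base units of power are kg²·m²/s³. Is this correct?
Units of each symbol in P = W/t:
  W (work): kg·m²/s²
  t (time): s  → in the denominator, contributes 1/s

Multiplying the contributions: [kg·m²/s²] · [1/s]
Adding exponents of each base unit: kg: 1, m: 2, s: -3
SI base units of power: kg·m²/s³

The claimed units kg²·m²/s³ (exponents kg: 2, m: 2, s: -3) do not match the derived units kg·m²/s³ (exponents kg: 1, m: 2, s: -3), so the claim is incorrect.

Answer: No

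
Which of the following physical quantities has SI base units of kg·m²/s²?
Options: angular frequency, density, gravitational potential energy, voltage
Checking the SI base units of each option:
  angular frequency (ω = 2πf): 1/s  ✗
  density (ρ = m/V): kg/m³  ✗
  gravitational potential energy (U = -GMm/r): kg·m²/s²  ✓ matches
  voltage (V = IR): kg·m²/(s³·A)  ✗

Only gravitational potential energy has units kg·m²/s².

Answer: gravitational potential energy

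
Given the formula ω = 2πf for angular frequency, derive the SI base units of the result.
Units of each symbol in ω = 2πf:
  f (frequency): 1/s
  The factor 2π is dimensionless.

Multiplying the contributions: [1/s]
Adding exponents of each base unit: s: -1
SI base units of angular frequency: 1/s

Answer: 1/s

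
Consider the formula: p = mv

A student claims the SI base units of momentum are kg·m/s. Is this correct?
Units of each symbol in p = mv:
  m (mass): kg
  v (velocity): m/s

Multiplying the contributions: [kg] · [m/s]
Adding exponents of each base unit: kg: 1, m: 1, s: -1
SI base units of momentum: kg·m/s

The claimed units kg·m/s match the derived units, so the claim is correct.

Answer: Yes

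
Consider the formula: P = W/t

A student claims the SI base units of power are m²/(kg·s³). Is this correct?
Units of each symbol in P = W/t:
  W (work): kg·m²/s²
  t (time): s  → in the denominator, contributes 1/s

Multiplying the contributions: [kg·m²/s²] · [1/s]
Adding exponents of each base unit: kg: 1, m: 2, s: -3
SI base units of power: kg·m²/s³

The claimed units m²/(kg·s³) (exponents kg: -1, m: 2, s: -3) do not match the derived units kg·m²/s³ (exponents kg: 1, m: 2, s: -3), so the claim is incorrect.

Answer: No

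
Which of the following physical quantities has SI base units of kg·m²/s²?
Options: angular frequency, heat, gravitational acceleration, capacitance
Checking the SI base units of each option:
  angular frequency (ω = 2πf): 1/s  ✗
  heat (Q = mcΔT): kg·m²/s²  ✓ matches
  gravitational acceleration (g = GM/r²): m/s²  ✗
  capacitance (C = Q/V): s⁴·A²/(kg·m²)  ✗

Only heat has units kg·m²/s².

Answer: heat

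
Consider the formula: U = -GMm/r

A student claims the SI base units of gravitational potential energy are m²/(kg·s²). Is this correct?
Units of each symbol in U = -GMm/r:
  G (gravitational constant): m³/(kg·s²)
  M (mass): kg
  m (mass): kg
  r (distance): m  → in the denominator, contributes 1/m
  The minus sign does not affect the units.

Multiplying the contributions: [m³/(kg·s²)] · [kg] · [kg] · [1/m]
Adding exponents of each base unit: kg: 1, m: 2, s: -2
SI base units of gravitational potential energy: kg·m²/s²

The claimed units m²/(kg·s²) (exponents kg: -1, m: 2, s: -2) do not match the derived units kg·m²/s² (exponents kg: 1, m: 2, s: -2), so the claim is incorrect.

Answer: No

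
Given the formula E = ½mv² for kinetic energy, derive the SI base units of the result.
Units of each symbol in E = ½mv²:
  m (mass): kg
  v (speed): m/s  → to the power 2, contributes m²/s²
  The factor ½ is dimensionless.

Multiplying the contributions: [kg] · [m²/s²]
Adding exponents of each base unit: kg: 1, m: 2, s: -2
SI base units of kinetic energy: kg·m²/s²

Answer: kg·m²/s²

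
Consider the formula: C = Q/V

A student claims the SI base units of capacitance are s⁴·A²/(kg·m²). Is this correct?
Units of each symbol in C = Q/V:
  Q (charge, in coulombs): s·A
  V (voltage, in volts): kg·m²/(s³·A)  → in the denominator, contributes s³·A/(kg·m²)

Multiplying the contributions: [s·A] · [s³·A/(kg·m²)]
Adding exponents of each base unit: kg: -1, m: -2, s: 4, A: 2
SI base units of capacitance: s⁴·A²/(kg·m²)

The claimed units s⁴·A²/(kg·m²) match the derived units, so the claim is correct.

Answer: Yes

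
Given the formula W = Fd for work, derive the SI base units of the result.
Units of each symbol in W = Fd:
  F (force): kg·m/s²
  d (displacement): m

Multiplying the contributions: [kg·m/s²] · [m]
Adding exponents of each base unit: kg: 1, m: 2, s: -2
SI base units of work: kg·m²/s²

Answer: kg·m²/s²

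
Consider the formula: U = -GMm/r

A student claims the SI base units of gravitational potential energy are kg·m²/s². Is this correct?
Units of each symbol in U = -GMm/r:
  G (gravitational constant): m³/(kg·s²)
  M (mass): kg
  m (mass): kg
  r (distance): m  → in the denominator, contributes 1/m
  The minus sign does not affect the units.

Multiplying the contributions: [m³/(kg·s²)] · [kg] · [kg] · [1/m]
Adding exponents of each base unit: kg: 1, m: 2, s: -2
SI base units of gravitational potential energy: kg·m²/s²

The claimed units kg·m²/s² match the derived units, so the claim is correct.

Answer: Yes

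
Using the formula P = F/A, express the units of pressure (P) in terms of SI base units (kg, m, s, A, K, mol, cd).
Units of each symbol in P = F/A:
  F (force): kg·m/s²
  A (area): m²  → in the denominator, contributes 1/m²

Multiplying the contributions: [kg·m/s²] · [1/m²]
Adding exponents of each base unit: kg: 1, m: -1, s: -2
SI base units of pressure: kg/(m·s²)

Answer: kg/(m·s²)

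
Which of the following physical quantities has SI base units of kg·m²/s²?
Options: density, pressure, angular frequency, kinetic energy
Checking the SI base units of each option:
  density (ρ = m/V): kg/m³  ✗
  pressure (P = F/A): kg/(m·s²)  ✗
  angular frequency (ω = 2πf): 1/s  ✗
  kinetic energy (E = ½mv²): kg·m²/s²  ✓ matches

Only kinetic energy has units kg·m²/s².

Answer: kinetic energy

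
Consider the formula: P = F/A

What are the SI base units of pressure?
Units of each symbol in P = F/A:
  F (force): kg·m/s²
  A (area): m²  → in the denominator, contributes 1/m²

Multiplying the contributions: [kg·m/s²] · [1/m²]
Adding exponents of each base unit: kg: 1, m: -1, s: -2
SI base units of pressure: kg/(m·s²)

Answer: kg/(m·s²)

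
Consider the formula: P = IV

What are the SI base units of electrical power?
Units of each symbol in P = IV:
  I (current): A
  V (voltage, in volts): kg·m²/(s³·A)

Multiplying the contributions: [A] · [kg·m²/(s³·A)]
Adding exponents of each base unit: kg: 1, m: 2, s: -3
SI base units of electrical power: kg·m²/s³

Answer: kg·m²/s³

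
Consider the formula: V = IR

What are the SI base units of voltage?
Units of each symbol in V = IR:
  I (current): A
  R (resistance, in ohms): kg·m²/(s³·A²)

Multiplying the contributions: [A] · [kg·m²/(s³·A²)]
Adding exponents of each base unit: kg: 1, m: 2, s: -3, A: -1
SI base units of voltage: kg·m²/(s³·A)

Answer: kg·m²/(s³·A)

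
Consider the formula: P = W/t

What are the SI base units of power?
Units of each symbol in P = W/t:
  W (work): kg·m²/s²
  t (time): s  → in the denominator, contributes 1/s

Multiplying the contributions: [kg·m²/s²] · [1/s]
Adding exponents of each base unit: kg: 1, m: 2, s: -3
SI base units of power: kg·m²/s³

Answer: kg·m²/s³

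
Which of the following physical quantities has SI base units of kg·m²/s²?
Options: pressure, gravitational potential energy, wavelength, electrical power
Checking the SI base units of each option:
  pressure (P = F/A): kg/(m·s²)  ✗
  gravitational potential energy (U = -GMm/r): kg·m²/s²  ✓ matches
  wavelength (λ = v/f): m  ✗
  electrical power (P = IV): kg·m²/s³  ✗

Only gravitational potential energy has units kg·m²/s².

Answer: gravitational potential energy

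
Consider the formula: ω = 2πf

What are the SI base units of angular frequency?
Units of each symbol in ω = 2πf:
  f (frequency): 1/s
  The factor 2π is dimensionless.

Multiplying the contributions: [1/s]
Adding exponents of each base unit: s: -1
SI base units of angular frequency: 1/s

Answer: 1/s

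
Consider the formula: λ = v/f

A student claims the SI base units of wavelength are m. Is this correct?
Units of each symbol in λ = v/f:
  v (wave speed): m/s
  f (frequency): 1/s  → in the denominator, contributes s

Multiplying the contributions: [m/s] · [s]
Adding exponents of each base unit: m: 1
SI base units of wavelength: m

The claimed units m match the derived units, so the claim is correct.

Answer: Yes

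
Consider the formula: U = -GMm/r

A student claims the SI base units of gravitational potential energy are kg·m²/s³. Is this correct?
Units of each symbol in U = -GMm/r:
  G (gravitational constant): m³/(kg·s²)
  M (mass): kg
  m (mass): kg
  r (distance): m  → in the denominator, contributes 1/m
  The minus sign does not affect the units.

Multiplying the contributions: [m³/(kg·s²)] · [kg] · [kg] · [1/m]
Adding exponents of each base unit: kg: 1, m: 2, s: -2
SI base units of gravitational potential energy: kg·m²/s²

The claimed units kg·m²/s³ (exponents kg: 1, m: 2, s: -3) do not match the derived units kg·m²/s² (exponents kg: 1, m: 2, s: -2), so the claim is incorrect.

Answer: No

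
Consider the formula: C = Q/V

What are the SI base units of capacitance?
Units of each symbol in C = Q/V:
  Q (charge, in coulombs): s·A
  V (voltage, in volts): kg·m²/(s³·A)  → in the denominator, contributes s³·A/(kg·m²)

Multiplying the contributions: [s·A] · [s³·A/(kg·m²)]
Adding exponents of each base unit: kg: -1, m: -2, s: 4, A: 2
SI base units of capacitance: s⁴·A²/(kg·m²)

Answer: s⁴·A²/(kg·m²)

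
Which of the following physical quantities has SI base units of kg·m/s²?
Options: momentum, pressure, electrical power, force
Checking the SI base units of each option:
  momentum (p = mv): kg·m/s  ✗
  pressure (P = F/A): kg/(m·s²)  ✗
  electrical power (P = IV): kg·m²/s³  ✗
  force (F = ma): kg·m/s²  ✓ matches

Only force has units kg·m/s².

Answer: force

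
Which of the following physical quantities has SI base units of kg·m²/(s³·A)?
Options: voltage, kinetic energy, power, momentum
Checking the SI base units of each option:
  voltage (V = IR): kg·m²/(s³·A)  ✓ matches
  kinetic energy (E = ½mv²): kg·m²/s²  ✗
  power (P = W/t): kg·m²/s³  ✗
  momentum (p = mv): kg·m/s  ✗

Only voltage has units kg·m²/(s³·A).

Answer: voltage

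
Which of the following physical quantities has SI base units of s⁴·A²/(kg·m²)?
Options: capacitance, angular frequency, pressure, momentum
Checking the SI base units of each option:
  capacitance (C = Q/V): s⁴·A²/(kg·m²)  ✓ matches
  angular frequency (ω = 2πf): 1/s  ✗
  pressure (P = F/A): kg/(m·s²)  ✗
  momentum (p = mv): kg·m/s  ✗

Only capacitance has units s⁴·A²/(kg·m²).

Answer: capacitance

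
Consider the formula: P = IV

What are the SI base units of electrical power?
Units of each symbol in P = IV:
  I (current): A
  V (voltage, in volts): kg·m²/(s³·A)

Multiplying the contributions: [A] · [kg·m²/(s³·A)]
Adding exponents of each base unit: kg: 1, m: 2, s: -3
SI base units of electrical power: kg·m²/s³

Answer: kg·m²/s³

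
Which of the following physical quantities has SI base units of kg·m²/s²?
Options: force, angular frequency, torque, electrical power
Checking the SI base units of each option:
  force (F = ma): kg·m/s²  ✗
  angular frequency (ω = 2πf): 1/s  ✗
  torque (τ = Fr): kg·m²/s²  ✓ matches
  electrical power (P = IV): kg·m²/s³  ✗

Only torque has units kg·m²/s².

Answer: torque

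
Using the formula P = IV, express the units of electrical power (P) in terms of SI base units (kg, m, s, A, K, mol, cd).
Units of each symbol in P = IV:
  I (current): A
  V (voltage, in volts): kg·m²/(s³·A)

Multiplying the contributions: [A] · [kg·m²/(s³·A)]
Adding exponents of each base unit: kg: 1, m: 2, s: -3
SI base units of electrical power: kg·m²/s³

Answer: kg·m²/s³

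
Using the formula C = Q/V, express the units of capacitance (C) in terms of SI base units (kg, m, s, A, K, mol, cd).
Units of each symbol in C = Q/V:
  Q (charge, in coulombs): s·A
  V (voltage, in volts): kg·m²/(s³·A)  → in the denominator, contributes s³·A/(kg·m²)

Multiplying the contributions: [s·A] · [s³·A/(kg·m²)]
Adding exponents of each base unit: kg: -1, m: -2, s: 4, A: 2
SI base units of capacitance: s⁴·A²/(kg·m²)

Answer: s⁴·A²/(kg·m²)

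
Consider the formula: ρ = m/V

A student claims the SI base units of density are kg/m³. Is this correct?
Units of each symbol in ρ = m/V:
  m (mass): kg
  V (volume): m³  → in the denominator, contributes 1/m³

Multiplying the contributions: [kg] · [1/m³]
Adding exponents of each base unit: kg: 1, m: -3
SI base units of density: kg/m³

The claimed units kg/m³ match the derived units, so the claim is correct.

Answer: Yes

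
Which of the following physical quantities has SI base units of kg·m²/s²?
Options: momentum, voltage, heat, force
Checking the SI base units of each option:
  momentum (p = mv): kg·m/s  ✗
  voltage (V = IR): kg·m²/(s³·A)  ✗
  heat (Q = mcΔT): kg·m²/s²  ✓ matches
  force (F = ma): kg·m/s²  ✗

Only heat has units kg·m²/s².

Answer: heat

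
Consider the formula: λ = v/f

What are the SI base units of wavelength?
Units of each symbol in λ = v/f:
  v (wave speed): m/s
  f (frequency): 1/s  → in the denominator, contributes s

Multiplying the contributions: [m/s] · [s]
Adding exponents of each base unit: m: 1
SI base units of wavelength: m

Answer: m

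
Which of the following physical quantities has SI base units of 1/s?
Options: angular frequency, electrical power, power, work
Checking the SI base units of each option:
  angular frequency (ω = 2πf): 1/s  ✓ matches
  electrical power (P = IV): kg·m²/s³  ✗
  power (P = W/t): kg·m²/s³  ✗
  work (W = Fd): kg·m²/s²  ✗

Only angular frequency has units 1/s.

Answer: angular frequency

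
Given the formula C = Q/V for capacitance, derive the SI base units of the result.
Units of each symbol in C = Q/V:
  Q (charge, in coulombs): s·A
  V (voltage, in volts): kg·m²/(s³·A)  → in the denominator, contributes s³·A/(kg·m²)

Multiplying the contributions: [s·A] · [s³·A/(kg·m²)]
Adding exponents of each base unit: kg: -1, m: -2, s: 4, A: 2
SI base units of capacitance: s⁴·A²/(kg·m²)

Answer: s⁴·A²/(kg·m²)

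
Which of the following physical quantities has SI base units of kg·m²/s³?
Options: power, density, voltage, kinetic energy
Checking the SI base units of each option:
  power (P = W/t): kg·m²/s³  ✓ matches
  density (ρ = m/V): kg/m³  ✗
  voltage (V = IR): kg·m²/(s³·A)  ✗
  kinetic energy (E = ½mv²): kg·m²/s²  ✗

Only power has units kg·m²/s³.

Answer: power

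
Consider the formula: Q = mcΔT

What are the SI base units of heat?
Units of each symbol in Q = mcΔT:
  m (mass): kg
  c (specific heat capacity, in J/(kg·K)): m²/(s²·K)
  ΔT (temperature change): K

Multiplying the contributions: [kg] · [m²/(s²·K)] · [K]
Adding exponents of each base unit: kg: 1, m: 2, s: -2
SI base units of heat: kg·m²/s²

Answer: kg·m²/s²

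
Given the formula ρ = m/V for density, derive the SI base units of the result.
Units of each symbol in ρ = m/V:
  m (mass): kg
  V (volume): m³  → in the denominator, contributes 1/m³

Multiplying the contributions: [kg] · [1/m³]
Adding exponents of each base unit: kg: 1, m: -3
SI base units of density: kg/m³

Answer: kg/m³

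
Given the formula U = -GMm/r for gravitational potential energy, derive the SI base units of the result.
Units of each symbol in U = -GMm/r:
  G (gravitational constant): m³/(kg·s²)
  M (mass): kg
  m (mass): kg
  r (distance): m  → in the denominator, contributes 1/m
  The minus sign does not affect the units.

Multiplying the contributions: [m³/(kg·s²)] · [kg] · [kg] · [1/m]
Adding exponents of each base unit: kg: 1, m: 2, s: -2
SI base units of gravitational potential energy: kg·m²/s²

Answer: kg·m²/s²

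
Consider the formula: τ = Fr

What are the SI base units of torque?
Units of each symbol in τ = Fr:
  F (force): kg·m/s²
  r (lever arm): m

Multiplying the contributions: [kg·m/s²] · [m]
Adding exponents of each base unit: kg: 1, m: 2, s: -2
SI base units of torque: kg·m²/s²

Answer: kg·m²/s²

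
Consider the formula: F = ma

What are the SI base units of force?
Units of each symbol in F = ma:
  m (mass): kg
  a (acceleration): m/s²

Multiplying the contributions: [kg] · [m/s²]
Adding exponents of each base unit: kg: 1, m: 1, s: -2
SI base units of force: kg·m/s²

Answer: kg·m/s²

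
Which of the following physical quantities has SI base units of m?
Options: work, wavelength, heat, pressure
Checking the SI base units of each option:
  work (W = Fd): kg·m²/s²  ✗
  wavelength (λ = v/f): m  ✓ matches
  heat (Q = mcΔT): kg·m²/s²  ✗
  pressure (P = F/A): kg/(m·s²)  ✗

Only wavelength has units m.

Answer: wavelength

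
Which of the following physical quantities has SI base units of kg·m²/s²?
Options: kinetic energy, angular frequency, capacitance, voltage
Checking the SI base units of each option:
  kinetic energy (E = ½mv²): kg·m²/s²  ✓ matches
  angular frequency (ω = 2πf): 1/s  ✗
  capacitance (C = Q/V): s⁴·A²/(kg·m²)  ✗
  voltage (V = IR): kg·m²/(s³·A)  ✗

Only kinetic energy has units kg·m²/s².

Answer: kinetic energy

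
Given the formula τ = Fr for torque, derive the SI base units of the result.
Units of each symbol in τ = Fr:
  F (force): kg·m/s²
  r (lever arm): m

Multiplying the contributions: [kg·m/s²] · [m]
Adding exponents of each base unit: kg: 1, m: 2, s: -2
SI base units of torque: kg·m²/s²

Answer: kg·m²/s²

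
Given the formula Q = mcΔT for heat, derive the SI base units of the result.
Units of each symbol in Q = mcΔT:
  m (mass): kg
  c (specific heat capacity, in J/(kg·K)): m²/(s²·K)
  ΔT (temperature change): K

Multiplying the contributions: [kg] · [m²/(s²·K)] · [K]
Adding exponents of each base unit: kg: 1, m: 2, s: -2
SI base units of heat: kg·m²/s²

Answer: kg·m²/s²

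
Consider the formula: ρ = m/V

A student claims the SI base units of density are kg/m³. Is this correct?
Units of each symbol in ρ = m/V:
  m (mass): kg
  V (volume): m³  → in the denominator, contributes 1/m³

Multiplying the contributions: [kg] · [1/m³]
Adding exponents of each base unit: kg: 1, m: -3
SI base units of density: kg/m³

The claimed units kg/m³ match the derived units, so the claim is correct.

Answer: Yes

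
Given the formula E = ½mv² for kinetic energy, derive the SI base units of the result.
Units of each symbol in E = ½mv²:
  m (mass): kg
  v (speed): m/s  → to the power 2, contributes m²/s²
  The factor ½ is dimensionless.

Multiplying the contributions: [kg] · [m²/s²]
Adding exponents of each base unit: kg: 1, m: 2, s: -2
SI base units of kinetic energy: kg·m²/s²

Answer: kg·m²/s²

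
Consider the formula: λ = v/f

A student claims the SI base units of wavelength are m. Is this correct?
Units of each symbol in λ = v/f:
  v (wave speed): m/s
  f (frequency): 1/s  → in the denominator, contributes s

Multiplying the contributions: [m/s] · [s]
Adding exponents of each base unit: m: 1
SI base units of wavelength: m

The claimed units m match the derived units, so the claim is correct.

Answer: Yes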